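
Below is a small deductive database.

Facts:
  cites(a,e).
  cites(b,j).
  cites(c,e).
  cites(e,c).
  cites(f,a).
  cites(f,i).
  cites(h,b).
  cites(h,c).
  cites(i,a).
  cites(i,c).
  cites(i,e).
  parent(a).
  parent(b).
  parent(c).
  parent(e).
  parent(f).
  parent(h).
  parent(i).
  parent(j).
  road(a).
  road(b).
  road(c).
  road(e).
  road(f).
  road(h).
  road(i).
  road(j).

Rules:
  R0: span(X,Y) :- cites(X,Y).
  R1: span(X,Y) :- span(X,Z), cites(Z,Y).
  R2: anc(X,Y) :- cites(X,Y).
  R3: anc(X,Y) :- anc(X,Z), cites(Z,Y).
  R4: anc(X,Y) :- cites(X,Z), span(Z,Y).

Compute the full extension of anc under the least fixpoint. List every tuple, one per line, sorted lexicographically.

round 1: derive span(a,e) via R0 from cites(a,e)
round 1: derive span(b,j) via R0 from cites(b,j)
round 1: derive span(c,e) via R0 from cites(c,e)
round 1: derive span(e,c) via R0 from cites(e,c)
round 1: derive span(f,a) via R0 from cites(f,a)
round 1: derive span(f,i) via R0 from cites(f,i)
round 1: derive span(h,b) via R0 from cites(h,b)
round 1: derive span(h,c) via R0 from cites(h,c)
round 1: derive span(i,a) via R0 from cites(i,a)
round 1: derive span(i,c) via R0 from cites(i,c)
round 1: derive span(i,e) via R0 from cites(i,e)
round 1: derive anc(a,e) via R2 from cites(a,e)
round 1: derive anc(b,j) via R2 from cites(b,j)
round 1: derive anc(c,e) via R2 from cites(c,e)
round 1: derive anc(e,c) via R2 from cites(e,c)
round 1: derive anc(f,a) via R2 from cites(f,a)
round 1: derive anc(f,i) via R2 from cites(f,i)
round 1: derive anc(h,b) via R2 from cites(h,b)
round 1: derive anc(h,c) via R2 from cites(h,c)
round 1: derive anc(i,a) via R2 from cites(i,a)
round 1: derive anc(i,c) via R2 from cites(i,c)
round 1: derive anc(i,e) via R2 from cites(i,e)
round 2: derive span(a,c) via R1 from span(a,e), cites(e,c)
round 2: derive span(c,c) via R1 from span(c,e), cites(e,c)
round 2: derive span(e,e) via R1 from span(e,c), cites(c,e)
round 2: derive span(f,c) via R1 from span(f,i), cites(i,c)
round 2: derive span(f,e) via R1 from span(f,a), cites(a,e)
round 2: derive span(h,e) via R1 from span(h,c), cites(c,e)
round 2: derive span(h,j) via R1 from span(h,b), cites(b,j)
round 2: derive anc(a,c) via R3 from anc(a,e), cites(e,c)
round 2: derive anc(c,c) via R3 from anc(c,e), cites(e,c)
round 2: derive anc(e,e) via R3 from anc(e,c), cites(c,e)
round 2: derive anc(f,c) via R3 from anc(f,i), cites(i,c)
round 2: derive anc(f,e) via R3 from anc(f,a), cites(a,e)
round 2: derive anc(h,e) via R3 from anc(h,c), cites(c,e)
round 2: derive anc(h,j) via R3 from anc(h,b), cites(b,j)

anc(a,c)
anc(a,e)
anc(b,j)
anc(c,c)
anc(c,e)
anc(e,c)
anc(e,e)
anc(f,a)
anc(f,c)
anc(f,e)
anc(f,i)
anc(h,b)
anc(h,c)
anc(h,e)
anc(h,j)
anc(i,a)
anc(i,c)
anc(i,e)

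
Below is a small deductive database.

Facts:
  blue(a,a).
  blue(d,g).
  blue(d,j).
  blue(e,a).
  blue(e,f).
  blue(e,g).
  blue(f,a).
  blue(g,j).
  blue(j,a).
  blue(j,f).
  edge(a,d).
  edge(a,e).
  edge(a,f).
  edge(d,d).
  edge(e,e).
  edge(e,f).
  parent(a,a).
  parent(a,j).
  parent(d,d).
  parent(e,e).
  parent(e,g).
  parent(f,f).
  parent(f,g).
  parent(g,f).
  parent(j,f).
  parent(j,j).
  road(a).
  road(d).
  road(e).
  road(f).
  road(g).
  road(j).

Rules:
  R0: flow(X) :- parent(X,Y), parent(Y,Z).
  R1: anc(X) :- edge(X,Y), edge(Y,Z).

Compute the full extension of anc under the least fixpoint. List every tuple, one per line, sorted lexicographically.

anc(a)
anc(d)
anc(e)

round 1: derive anc(a) via R1 from edge(a,d), edge(d,d)
round 1: derive anc(d) via R1 from edge(d,d), edge(d,d)
round 1: derive anc(e) via R1 from edge(e,e), edge(e,e)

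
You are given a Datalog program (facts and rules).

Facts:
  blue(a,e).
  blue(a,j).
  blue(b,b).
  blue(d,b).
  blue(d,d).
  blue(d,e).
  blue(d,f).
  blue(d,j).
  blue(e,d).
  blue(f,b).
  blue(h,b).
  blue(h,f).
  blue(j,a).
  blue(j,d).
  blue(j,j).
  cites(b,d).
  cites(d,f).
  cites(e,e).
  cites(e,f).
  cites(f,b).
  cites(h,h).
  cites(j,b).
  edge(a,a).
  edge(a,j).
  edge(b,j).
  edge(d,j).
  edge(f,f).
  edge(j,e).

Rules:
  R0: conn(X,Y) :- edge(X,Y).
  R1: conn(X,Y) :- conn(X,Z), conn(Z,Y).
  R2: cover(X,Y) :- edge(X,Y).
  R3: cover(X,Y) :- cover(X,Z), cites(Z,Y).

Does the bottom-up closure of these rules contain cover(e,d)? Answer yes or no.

round 1: derive cover(a,a) via R2 from edge(a,a)
round 1: derive cover(a,j) via R2 from edge(a,j)
round 1: derive cover(b,j) via R2 from edge(b,j)
round 1: derive cover(d,j) via R2 from edge(d,j)
round 1: derive cover(f,f) via R2 from edge(f,f)
round 1: derive cover(j,e) via R2 from edge(j,e)
round 2: derive cover(a,b) via R3 from cover(a,j), cites(j,b)
round 2: derive cover(b,b) via R3 from cover(b,j), cites(j,b)
round 2: derive cover(d,b) via R3 from cover(d,j), cites(j,b)
round 2: derive cover(f,b) via R3 from cover(f,f), cites(f,b)
round 2: derive cover(j,f) via R3 from cover(j,e), cites(e,f)
round 3: derive cover(a,d) via R3 from cover(a,b), cites(b,d)
round 3: derive cover(b,d) via R3 from cover(b,b), cites(b,d)
round 3: derive cover(d,d) via R3 from cover(d,b), cites(b,d)
round 3: derive cover(f,d) via R3 from cover(f,b), cites(b,d)
round 3: derive cover(j,b) via R3 from cover(j,f), cites(f,b)
round 4: derive cover(a,f) via R3 from cover(a,d), cites(d,f)
round 4: derive cover(b,f) via R3 from cover(b,d), cites(d,f)
round 4: derive cover(d,f) via R3 from cover(d,d), cites(d,f)
round 4: derive cover(j,d) via R3 from cover(j,b), cites(b,d)

no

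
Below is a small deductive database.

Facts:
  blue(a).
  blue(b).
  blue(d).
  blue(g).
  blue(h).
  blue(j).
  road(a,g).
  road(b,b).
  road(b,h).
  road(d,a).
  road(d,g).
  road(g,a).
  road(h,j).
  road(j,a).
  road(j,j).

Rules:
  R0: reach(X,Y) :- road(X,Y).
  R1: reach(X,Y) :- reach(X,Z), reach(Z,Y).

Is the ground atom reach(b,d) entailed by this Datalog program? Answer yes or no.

round 1: derive reach(a,g) via R0 from road(a,g)
round 1: derive reach(b,b) via R0 from road(b,b)
round 1: derive reach(b,h) via R0 from road(b,h)
round 1: derive reach(d,a) via R0 from road(d,a)
round 1: derive reach(d,g) via R0 from road(d,g)
round 1: derive reach(g,a) via R0 from road(g,a)
round 1: derive reach(h,j) via R0 from road(h,j)
round 1: derive reach(j,a) via R0 from road(j,a)
round 1: derive reach(j,j) via R0 from road(j,j)
round 2: derive reach(a,a) via R1 from reach(a,g), reach(g,a)
round 2: derive reach(b,j) via R1 from reach(b,h), reach(h,j)
round 2: derive reach(g,g) via R1 from reach(g,a), reach(a,g)
round 2: derive reach(h,a) via R1 from reach(h,j), reach(j,a)
round 2: derive reach(j,g) via R1 from reach(j,a), reach(a,g)
round 3: derive reach(b,a) via R1 from reach(b,h), reach(h,a)
round 3: derive reach(b,g) via R1 from reach(b,j), reach(j,g)
round 3: derive reach(h,g) via R1 from reach(h,a), reach(a,g)

no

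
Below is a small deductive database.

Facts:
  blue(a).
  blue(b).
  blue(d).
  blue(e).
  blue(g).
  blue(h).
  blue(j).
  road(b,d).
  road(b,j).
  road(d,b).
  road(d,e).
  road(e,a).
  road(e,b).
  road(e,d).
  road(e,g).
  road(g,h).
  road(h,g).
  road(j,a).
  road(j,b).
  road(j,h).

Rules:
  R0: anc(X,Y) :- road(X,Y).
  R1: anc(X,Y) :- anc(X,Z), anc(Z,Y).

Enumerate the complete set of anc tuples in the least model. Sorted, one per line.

round 1: derive anc(b,d) via R0 from road(b,d)
round 1: derive anc(b,j) via R0 from road(b,j)
round 1: derive anc(d,b) via R0 from road(d,b)
round 1: derive anc(d,e) via R0 from road(d,e)
round 1: derive anc(e,a) via R0 from road(e,a)
round 1: derive anc(e,b) via R0 from road(e,b)
round 1: derive anc(e,d) via R0 from road(e,d)
round 1: derive anc(e,g) via R0 from road(e,g)
round 1: derive anc(g,h) via R0 from road(g,h)
round 1: derive anc(h,g) via R0 from road(h,g)
round 1: derive anc(j,a) via R0 from road(j,a)
round 1: derive anc(j,b) via R0 from road(j,b)
round 1: derive anc(j,h) via R0 from road(j,h)
round 2: derive anc(b,a) via R1 from anc(b,j), anc(j,a)
round 2: derive anc(b,b) via R1 from anc(b,d), anc(d,b)
round 2: derive anc(b,e) via R1 from anc(b,d), anc(d,e)
round 2: derive anc(b,h) via R1 from anc(b,j), anc(j,h)
round 2: derive anc(d,a) via R1 from anc(d,e), anc(e,a)
round 2: derive anc(d,d) via R1 from anc(d,b), anc(b,d)
round 2: derive anc(d,g) via R1 from anc(d,e), anc(e,g)
round 2: derive anc(d,j) via R1 from anc(d,b), anc(b,j)
round 2: derive anc(e,e) via R1 from anc(e,d), anc(d,e)
round 2: derive anc(e,h) via R1 from anc(e,g), anc(g,h)
round 2: derive anc(e,j) via R1 from anc(e,b), anc(b,j)
round 2: derive anc(g,g) via R1 from anc(g,h), anc(h,g)
round 2: derive anc(h,h) via R1 from anc(h,g), anc(g,h)
round 2: derive anc(j,d) via R1 from anc(j,b), anc(b,d)
round 2: derive anc(j,g) via R1 from anc(j,h), anc(h,g)
round 2: derive anc(j,j) via R1 from anc(j,b), anc(b,j)
round 3: derive anc(b,g) via R1 from anc(b,d), anc(d,g)
round 3: derive anc(d,h) via R1 from anc(d,b), anc(b,h)
round 3: derive anc(j,e) via R1 from anc(j,b), anc(b,e)

anc(b,a)
anc(b,b)
anc(b,d)
anc(b,e)
anc(b,g)
anc(b,h)
anc(b,j)
anc(d,a)
anc(d,b)
anc(d,d)
anc(d,e)
anc(d,g)
anc(d,h)
anc(d,j)
anc(e,a)
anc(e,b)
anc(e,d)
anc(e,e)
anc(e,g)
anc(e,h)
anc(e,j)
anc(g,g)
anc(g,h)
anc(h,g)
anc(h,h)
anc(j,a)
anc(j,b)
anc(j,d)
anc(j,e)
anc(j,g)
anc(j,h)
anc(j,j)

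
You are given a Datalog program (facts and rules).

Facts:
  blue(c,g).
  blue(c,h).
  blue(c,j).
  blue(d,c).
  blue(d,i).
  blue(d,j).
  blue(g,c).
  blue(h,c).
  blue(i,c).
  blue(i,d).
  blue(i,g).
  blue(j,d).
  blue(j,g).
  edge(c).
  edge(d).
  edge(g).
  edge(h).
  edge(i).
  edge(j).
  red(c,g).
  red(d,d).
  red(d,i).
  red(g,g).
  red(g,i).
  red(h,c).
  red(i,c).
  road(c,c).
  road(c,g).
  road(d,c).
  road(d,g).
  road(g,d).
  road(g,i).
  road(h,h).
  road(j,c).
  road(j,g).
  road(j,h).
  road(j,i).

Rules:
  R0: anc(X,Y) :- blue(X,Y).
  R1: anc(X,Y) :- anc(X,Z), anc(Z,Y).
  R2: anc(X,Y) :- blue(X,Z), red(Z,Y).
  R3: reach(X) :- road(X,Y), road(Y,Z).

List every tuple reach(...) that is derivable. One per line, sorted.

reach(c)
reach(d)
reach(g)
reach(h)
reach(j)

round 1: derive reach(c) via R3 from road(c,c), road(c,c)
round 1: derive reach(d) via R3 from road(d,c), road(c,c)
round 1: derive reach(g) via R3 from road(g,d), road(d,c)
round 1: derive reach(h) via R3 from road(h,h), road(h,h)
round 1: derive reach(j) via R3 from road(j,c), road(c,c)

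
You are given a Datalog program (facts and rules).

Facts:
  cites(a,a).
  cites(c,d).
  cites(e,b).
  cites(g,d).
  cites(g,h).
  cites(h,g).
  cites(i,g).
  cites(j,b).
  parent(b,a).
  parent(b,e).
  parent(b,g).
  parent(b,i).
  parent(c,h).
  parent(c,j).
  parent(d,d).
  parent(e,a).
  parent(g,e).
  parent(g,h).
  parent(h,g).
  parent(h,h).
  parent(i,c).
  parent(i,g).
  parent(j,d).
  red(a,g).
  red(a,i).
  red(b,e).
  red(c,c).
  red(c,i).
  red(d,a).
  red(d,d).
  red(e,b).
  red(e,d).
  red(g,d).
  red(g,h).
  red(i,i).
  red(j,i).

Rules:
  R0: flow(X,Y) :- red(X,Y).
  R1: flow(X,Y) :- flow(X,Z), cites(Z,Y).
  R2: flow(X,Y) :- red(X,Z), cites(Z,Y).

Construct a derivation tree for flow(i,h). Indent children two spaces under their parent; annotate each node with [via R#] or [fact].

round 1: derive flow(a,g) via R0 from red(a,g)
round 1: derive flow(a,i) via R0 from red(a,i)
round 1: derive flow(b,e) via R0 from red(b,e)
round 1: derive flow(c,c) via R0 from red(c,c)
round 1: derive flow(c,i) via R0 from red(c,i)
round 1: derive flow(d,a) via R0 from red(d,a)
round 1: derive flow(d,d) via R0 from red(d,d)
round 1: derive flow(e,b) via R0 from red(e,b)
round 1: derive flow(e,d) via R0 from red(e,d)
round 1: derive flow(g,d) via R0 from red(g,d)
round 1: derive flow(g,h) via R0 from red(g,h)
round 1: derive flow(i,i) via R0 from red(i,i)
round 1: derive flow(j,i) via R0 from red(j,i)
round 1: derive flow(a,d) via R2 from red(a,g), cites(g,d)
round 1: derive flow(a,h) via R2 from red(a,g), cites(g,h)
round 1: derive flow(b,b) via R2 from red(b,e), cites(e,b)
round 1: derive flow(c,d) via R2 from red(c,c), cites(c,d)
round 1: derive flow(c,g) via R2 from red(c,i), cites(i,g)
round 1: derive flow(g,g) via R2 from red(g,h), cites(h,g)
round 1: derive flow(i,g) via R2 from red(i,i), cites(i,g)
round 1: derive flow(j,g) via R2 from red(j,i), cites(i,g)
round 2: derive flow(c,h) via R1 from flow(c,g), cites(g,h)
round 2: derive flow(i,d) via R1 from flow(i,g), cites(g,d)
round 2: derive flow(i,h) via R1 from flow(i,g), cites(g,h)
round 2: derive flow(j,d) via R1 from flow(j,g), cites(g,d)
round 2: derive flow(j,h) via R1 from flow(j,g), cites(g,h)

flow(i,h)  [via R1]
  flow(i,g)  [via R2]
    red(i,i)  [fact]
    cites(i,g)  [fact]
  cites(g,h)  [fact]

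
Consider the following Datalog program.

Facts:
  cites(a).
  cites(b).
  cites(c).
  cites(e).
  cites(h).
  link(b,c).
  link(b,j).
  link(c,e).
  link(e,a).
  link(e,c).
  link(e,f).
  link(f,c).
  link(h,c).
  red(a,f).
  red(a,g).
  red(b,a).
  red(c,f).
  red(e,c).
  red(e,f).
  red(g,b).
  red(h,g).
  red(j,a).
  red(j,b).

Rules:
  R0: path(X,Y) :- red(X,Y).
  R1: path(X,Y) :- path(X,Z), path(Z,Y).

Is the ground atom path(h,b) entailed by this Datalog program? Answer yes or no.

round 1: derive path(a,f) via R0 from red(a,f)
round 1: derive path(a,g) via R0 from red(a,g)
round 1: derive path(b,a) via R0 from red(b,a)
round 1: derive path(c,f) via R0 from red(c,f)
round 1: derive path(e,c) via R0 from red(e,c)
round 1: derive path(e,f) via R0 from red(e,f)
round 1: derive path(g,b) via R0 from red(g,b)
round 1: derive path(h,g) via R0 from red(h,g)
round 1: derive path(j,a) via R0 from red(j,a)
round 1: derive path(j,b) via R0 from red(j,b)
round 2: derive path(a,b) via R1 from path(a,g), path(g,b)
round 2: derive path(b,f) via R1 from path(b,a), path(a,f)
round 2: derive path(b,g) via R1 from path(b,a), path(a,g)
round 2: derive path(g,a) via R1 from path(g,b), path(b,a)
round 2: derive path(h,b) via R1 from path(h,g), path(g,b)
round 2: derive path(j,f) via R1 from path(j,a), path(a,f)
round 2: derive path(j,g) via R1 from path(j,a), path(a,g)
round 3: derive path(a,a) via R1 from path(a,b), path(b,a)
round 3: derive path(b,b) via R1 from path(b,a), path(a,b)
round 3: derive path(g,f) via R1 from path(g,a), path(a,f)
round 3: derive path(g,g) via R1 from path(g,a), path(a,g)
round 3: derive path(h,a) via R1 from path(h,b), path(b,a)
round 3: derive path(h,f) via R1 from path(h,b), path(b,f)

yes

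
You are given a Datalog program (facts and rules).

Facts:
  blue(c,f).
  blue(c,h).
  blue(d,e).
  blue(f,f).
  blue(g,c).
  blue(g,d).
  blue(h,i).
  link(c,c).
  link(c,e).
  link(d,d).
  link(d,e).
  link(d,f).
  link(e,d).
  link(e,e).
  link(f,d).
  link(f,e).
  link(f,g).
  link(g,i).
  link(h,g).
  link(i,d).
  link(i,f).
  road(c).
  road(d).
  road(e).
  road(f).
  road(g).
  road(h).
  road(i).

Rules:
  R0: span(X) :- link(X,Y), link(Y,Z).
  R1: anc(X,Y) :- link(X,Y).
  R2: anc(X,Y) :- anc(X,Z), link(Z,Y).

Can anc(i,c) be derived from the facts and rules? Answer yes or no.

no

round 1: derive anc(c,c) via R1 from link(c,c)
round 1: derive anc(c,e) via R1 from link(c,e)
round 1: derive anc(d,d) via R1 from link(d,d)
round 1: derive anc(d,e) via R1 from link(d,e)
round 1: derive anc(d,f) via R1 from link(d,f)
round 1: derive anc(e,d) via R1 from link(e,d)
round 1: derive anc(e,e) via R1 from link(e,e)
round 1: derive anc(f,d) via R1 from link(f,d)
round 1: derive anc(f,e) via R1 from link(f,e)
round 1: derive anc(f,g) via R1 from link(f,g)
round 1: derive anc(g,i) via R1 from link(g,i)
round 1: derive anc(h,g) via R1 from link(h,g)
round 1: derive anc(i,d) via R1 from link(i,d)
round 1: derive anc(i,f) via R1 from link(i,f)
round 2: derive anc(c,d) via R2 from anc(c,e), link(e,d)
round 2: derive anc(d,g) via R2 from anc(d,f), link(f,g)
round 2: derive anc(e,f) via R2 from anc(e,d), link(d,f)
round 2: derive anc(f,f) via R2 from anc(f,d), link(d,f)
round 2: derive anc(f,i) via R2 from anc(f,g), link(g,i)
round 2: derive anc(g,d) via R2 from anc(g,i), link(i,d)
round 2: derive anc(g,f) via R2 from anc(g,i), link(i,f)
round 2: derive anc(h,i) via R2 from anc(h,g), link(g,i)
round 2: derive anc(i,e) via R2 from anc(i,d), link(d,e)
round 2: derive anc(i,g) via R2 from anc(i,f), link(f,g)
round 3: derive anc(c,f) via R2 from anc(c,d), link(d,f)
round 3: derive anc(d,i) via R2 from anc(d,g), link(g,i)
round 3: derive anc(e,g) via R2 from anc(e,f), link(f,g)
round 3: derive anc(g,e) via R2 from anc(g,d), link(d,e)
round 3: derive anc(g,g) via R2 from anc(g,f), link(f,g)
round 3: derive anc(h,d) via R2 from anc(h,i), link(i,d)
round 3: derive anc(h,f) via R2 from anc(h,i), link(i,f)
round 3: derive anc(i,i) via R2 from anc(i,g), link(g,i)
round 4: derive anc(c,g) via R2 from anc(c,f), link(f,g)
round 4: derive anc(e,i) via R2 from anc(e,g), link(g,i)
round 4: derive anc(h,e) via R2 from anc(h,d), link(d,e)
round 5: derive anc(c,i) via R2 from anc(c,g), link(g,i)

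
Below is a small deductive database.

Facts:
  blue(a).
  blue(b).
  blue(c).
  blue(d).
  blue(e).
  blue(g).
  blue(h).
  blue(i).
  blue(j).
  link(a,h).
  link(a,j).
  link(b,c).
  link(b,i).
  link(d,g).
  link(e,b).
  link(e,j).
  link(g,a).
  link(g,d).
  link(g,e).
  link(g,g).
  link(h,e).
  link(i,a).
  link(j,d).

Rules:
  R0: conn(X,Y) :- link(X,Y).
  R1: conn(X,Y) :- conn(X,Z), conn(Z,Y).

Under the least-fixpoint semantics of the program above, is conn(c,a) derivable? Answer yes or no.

round 1: derive conn(a,h) via R0 from link(a,h)
round 1: derive conn(a,j) via R0 from link(a,j)
round 1: derive conn(b,c) via R0 from link(b,c)
round 1: derive conn(b,i) via R0 from link(b,i)
round 1: derive conn(d,g) via R0 from link(d,g)
round 1: derive conn(e,b) via R0 from link(e,b)
round 1: derive conn(e,j) via R0 from link(e,j)
round 1: derive conn(g,a) via R0 from link(g,a)
round 1: derive conn(g,d) via R0 from link(g,d)
round 1: derive conn(g,e) via R0 from link(g,e)
round 1: derive conn(g,g) via R0 from link(g,g)
round 1: derive conn(h,e) via R0 from link(h,e)
round 1: derive conn(i,a) via R0 from link(i,a)
round 1: derive conn(j,d) via R0 from link(j,d)
round 2: derive conn(a,d) via R1 from conn(a,j), conn(j,d)
round 2: derive conn(a,e) via R1 from conn(a,h), conn(h,e)
round 2: derive conn(b,a) via R1 from conn(b,i), conn(i,a)
round 2: derive conn(d,a) via R1 from conn(d,g), conn(g,a)
round 2: derive conn(d,d) via R1 from conn(d,g), conn(g,d)
round 2: derive conn(d,e) via R1 from conn(d,g), conn(g,e)
round 2: derive conn(e,c) via R1 from conn(e,b), conn(b,c)
round 2: derive conn(e,d) via R1 from conn(e,j), conn(j,d)
round 2: derive conn(e,i) via R1 from conn(e,b), conn(b,i)
round 2: derive conn(g,b) via R1 from conn(g,e), conn(e,b)
round 2: derive conn(g,h) via R1 from conn(g,a), conn(a,h)
round 2: derive conn(g,j) via R1 from conn(g,a), conn(a,j)
round 2: derive conn(h,b) via R1 from conn(h,e), conn(e,b)
round 2: derive conn(h,j) via R1 from conn(h,e), conn(e,j)
round 2: derive conn(i,h) via R1 from conn(i,a), conn(a,h)
round 2: derive conn(i,j) via R1 from conn(i,a), conn(a,j)
round 2: derive conn(j,g) via R1 from conn(j,d), conn(d,g)
round 3: derive conn(a,a) via R1 from conn(a,d), conn(d,a)
round 3: derive conn(a,b) via R1 from conn(a,e), conn(e,b)
round 3: derive conn(a,c) via R1 from conn(a,e), conn(e,c)
round 3: derive conn(a,g) via R1 from conn(a,d), conn(d,g)
round 3: derive conn(a,i) via R1 from conn(a,e), conn(e,i)
round 3: derive conn(b,d) via R1 from conn(b,a), conn(a,d)
round 3: derive conn(b,e) via R1 from conn(b,a), conn(a,e)
round 3: derive conn(b,h) via R1 from conn(b,a), conn(a,h)
round 3: derive conn(b,j) via R1 from conn(b,a), conn(a,j)
round 3: derive conn(d,b) via R1 from conn(d,e), conn(e,b)
round 3: derive conn(d,c) via R1 from conn(d,e), conn(e,c)
round 3: derive conn(d,h) via R1 from conn(d,a), conn(a,h)
round 3: derive conn(d,i) via R1 from conn(d,e), conn(e,i)
round 3: derive conn(d,j) via R1 from conn(d,a), conn(a,j)
round 3: derive conn(e,a) via R1 from conn(e,b), conn(b,a)
round 3: derive conn(e,e) via R1 from conn(e,d), conn(d,e)
round 3: derive conn(e,g) via R1 from conn(e,d), conn(d,g)
round 3: derive conn(e,h) via R1 from conn(e,i), conn(i,h)
round 3: derive conn(g,c) via R1 from conn(g,b), conn(b,c)
round 3: derive conn(g,i) via R1 from conn(g,b), conn(b,i)
round 3: derive conn(h,a) via R1 from conn(h,b), conn(b,a)
round 3: derive conn(h,c) via R1 from conn(h,b), conn(b,c)
round 3: derive conn(h,d) via R1 from conn(h,e), conn(e,d)
round 3: derive conn(h,g) via R1 from conn(h,j), conn(j,g)
round 3: derive conn(h,i) via R1 from conn(h,b), conn(b,i)
round 3: derive conn(i,b) via R1 from conn(i,h), conn(h,b)
round 3: derive conn(i,d) via R1 from conn(i,a), conn(a,d)
round 3: derive conn(i,e) via R1 from conn(i,a), conn(a,e)
round 3: derive conn(i,g) via R1 from conn(i,j), conn(j,g)
round 3: derive conn(j,a) via R1 from conn(j,d), conn(d,a)
round 3: derive conn(j,b) via R1 from conn(j,g), conn(g,b)
round 3: derive conn(j,e) via R1 from conn(j,d), conn(d,e)
round 3: derive conn(j,h) via R1 from conn(j,g), conn(g,h)
round 3: derive conn(j,j) via R1 from conn(j,g), conn(g,j)
round 4: derive conn(b,b) via R1 from conn(b,a), conn(a,b)
round 4: derive conn(b,g) via R1 from conn(b,a), conn(a,g)
round 4: derive conn(h,h) via R1 from conn(h,a), conn(a,h)
round 4: derive conn(i,c) via R1 from conn(i,a), conn(a,c)
round 4: derive conn(i,i) via R1 from conn(i,a), conn(a,i)
round 4: derive conn(j,c) via R1 from conn(j,a), conn(a,c)
round 4: derive conn(j,i) via R1 from conn(j,a), conn(a,i)

no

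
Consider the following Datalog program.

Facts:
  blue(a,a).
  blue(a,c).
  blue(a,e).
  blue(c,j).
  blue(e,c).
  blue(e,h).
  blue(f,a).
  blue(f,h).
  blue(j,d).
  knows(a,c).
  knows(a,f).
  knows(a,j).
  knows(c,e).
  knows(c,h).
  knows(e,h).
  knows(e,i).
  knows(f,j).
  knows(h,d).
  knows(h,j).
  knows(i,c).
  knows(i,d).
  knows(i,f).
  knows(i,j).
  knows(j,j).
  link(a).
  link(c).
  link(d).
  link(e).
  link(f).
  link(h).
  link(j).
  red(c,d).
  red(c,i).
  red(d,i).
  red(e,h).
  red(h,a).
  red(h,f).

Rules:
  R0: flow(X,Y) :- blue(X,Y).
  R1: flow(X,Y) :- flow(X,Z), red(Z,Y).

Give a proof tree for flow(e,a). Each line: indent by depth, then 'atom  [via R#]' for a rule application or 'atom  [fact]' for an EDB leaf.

round 1: derive flow(a,a) via R0 from blue(a,a)
round 1: derive flow(a,c) via R0 from blue(a,c)
round 1: derive flow(a,e) via R0 from blue(a,e)
round 1: derive flow(c,j) via R0 from blue(c,j)
round 1: derive flow(e,c) via R0 from blue(e,c)
round 1: derive flow(e,h) via R0 from blue(e,h)
round 1: derive flow(f,a) via R0 from blue(f,a)
round 1: derive flow(f,h) via R0 from blue(f,h)
round 1: derive flow(j,d) via R0 from blue(j,d)
round 2: derive flow(a,d) via R1 from flow(a,c), red(c,d)
round 2: derive flow(a,h) via R1 from flow(a,e), red(e,h)
round 2: derive flow(a,i) via R1 from flow(a,c), red(c,i)
round 2: derive flow(e,a) via R1 from flow(e,h), red(h,a)
round 2: derive flow(e,d) via R1 from flow(e,c), red(c,d)
round 2: derive flow(e,f) via R1 from flow(e,h), red(h,f)
round 2: derive flow(e,i) via R1 from flow(e,c), red(c,i)
round 2: derive flow(f,f) via R1 from flow(f,h), red(h,f)
round 2: derive flow(j,i) via R1 from flow(j,d), red(d,i)
round 3: derive flow(a,f) via R1 from flow(a,h), red(h,f)

flow(e,a)  [via R1]
  flow(e,h)  [via R0]
    blue(e,h)  [fact]
  red(h,a)  [fact]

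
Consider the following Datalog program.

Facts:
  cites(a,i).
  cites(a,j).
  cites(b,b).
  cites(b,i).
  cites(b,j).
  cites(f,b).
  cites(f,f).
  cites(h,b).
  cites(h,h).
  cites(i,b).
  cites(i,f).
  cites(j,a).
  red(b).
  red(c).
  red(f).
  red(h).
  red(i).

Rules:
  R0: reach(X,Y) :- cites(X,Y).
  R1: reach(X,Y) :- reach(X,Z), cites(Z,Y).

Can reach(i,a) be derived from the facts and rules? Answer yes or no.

yes

round 1: derive reach(a,i) via R0 from cites(a,i)
round 1: derive reach(a,j) via R0 from cites(a,j)
round 1: derive reach(b,b) via R0 from cites(b,b)
round 1: derive reach(b,i) via R0 from cites(b,i)
round 1: derive reach(b,j) via R0 from cites(b,j)
round 1: derive reach(f,b) via R0 from cites(f,b)
round 1: derive reach(f,f) via R0 from cites(f,f)
round 1: derive reach(h,b) via R0 from cites(h,b)
round 1: derive reach(h,h) via R0 from cites(h,h)
round 1: derive reach(i,b) via R0 from cites(i,b)
round 1: derive reach(i,f) via R0 from cites(i,f)
round 1: derive reach(j,a) via R0 from cites(j,a)
round 2: derive reach(a,a) via R1 from reach(a,j), cites(j,a)
round 2: derive reach(a,b) via R1 from reach(a,i), cites(i,b)
round 2: derive reach(a,f) via R1 from reach(a,i), cites(i,f)
round 2: derive reach(b,a) via R1 from reach(b,j), cites(j,a)
round 2: derive reach(b,f) via R1 from reach(b,i), cites(i,f)
round 2: derive reach(f,i) via R1 from reach(f,b), cites(b,i)
round 2: derive reach(f,j) via R1 from reach(f,b), cites(b,j)
round 2: derive reach(h,i) via R1 from reach(h,b), cites(b,i)
round 2: derive reach(h,j) via R1 from reach(h,b), cites(b,j)
round 2: derive reach(i,i) via R1 from reach(i,b), cites(b,i)
round 2: derive reach(i,j) via R1 from reach(i,b), cites(b,j)
round 2: derive reach(j,i) via R1 from reach(j,a), cites(a,i)
round 2: derive reach(j,j) via R1 from reach(j,a), cites(a,j)
round 3: derive reach(f,a) via R1 from reach(f,j), cites(j,a)
round 3: derive reach(h,a) via R1 from reach(h,j), cites(j,a)
round 3: derive reach(h,f) via R1 from reach(h,i), cites(i,f)
round 3: derive reach(i,a) via R1 from reach(i,j), cites(j,a)
round 3: derive reach(j,b) via R1 from reach(j,i), cites(i,b)
round 3: derive reach(j,f) via R1 from reach(j,i), cites(i,f)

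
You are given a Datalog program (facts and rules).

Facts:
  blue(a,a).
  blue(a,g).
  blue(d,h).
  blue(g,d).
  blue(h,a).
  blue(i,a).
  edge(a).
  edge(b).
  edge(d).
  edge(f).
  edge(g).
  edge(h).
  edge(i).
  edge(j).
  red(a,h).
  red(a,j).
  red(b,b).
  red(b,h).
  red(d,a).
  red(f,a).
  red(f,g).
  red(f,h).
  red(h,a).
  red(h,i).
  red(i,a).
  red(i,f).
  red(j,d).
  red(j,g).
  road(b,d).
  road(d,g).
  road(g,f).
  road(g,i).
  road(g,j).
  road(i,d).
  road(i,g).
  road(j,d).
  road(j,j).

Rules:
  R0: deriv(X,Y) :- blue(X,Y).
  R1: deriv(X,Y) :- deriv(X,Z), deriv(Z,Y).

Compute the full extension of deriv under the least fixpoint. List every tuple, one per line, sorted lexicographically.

deriv(a,a)
deriv(a,d)
deriv(a,g)
deriv(a,h)
deriv(d,a)
deriv(d,d)
deriv(d,g)
deriv(d,h)
deriv(g,a)
deriv(g,d)
deriv(g,g)
deriv(g,h)
deriv(h,a)
deriv(h,d)
deriv(h,g)
deriv(h,h)
deriv(i,a)
deriv(i,d)
deriv(i,g)
deriv(i,h)

round 1: derive deriv(a,a) via R0 from blue(a,a)
round 1: derive deriv(a,g) via R0 from blue(a,g)
round 1: derive deriv(d,h) via R0 from blue(d,h)
round 1: derive deriv(g,d) via R0 from blue(g,d)
round 1: derive deriv(h,a) via R0 from blue(h,a)
round 1: derive deriv(i,a) via R0 from blue(i,a)
round 2: derive deriv(a,d) via R1 from deriv(a,g), deriv(g,d)
round 2: derive deriv(d,a) via R1 from deriv(d,h), deriv(h,a)
round 2: derive deriv(g,h) via R1 from deriv(g,d), deriv(d,h)
round 2: derive deriv(h,g) via R1 from deriv(h,a), deriv(a,g)
round 2: derive deriv(i,g) via R1 from deriv(i,a), deriv(a,g)
round 3: derive deriv(a,h) via R1 from deriv(a,d), deriv(d,h)
round 3: derive deriv(d,d) via R1 from deriv(d,a), deriv(a,d)
round 3: derive deriv(d,g) via R1 from deriv(d,a), deriv(a,g)
round 3: derive deriv(g,a) via R1 from deriv(g,d), deriv(d,a)
round 3: derive deriv(g,g) via R1 from deriv(g,h), deriv(h,g)
round 3: derive deriv(h,d) via R1 from deriv(h,a), deriv(a,d)
round 3: derive deriv(h,h) via R1 from deriv(h,g), deriv(g,h)
round 3: derive deriv(i,d) via R1 from deriv(i,a), deriv(a,d)
round 3: derive deriv(i,h) via R1 from deriv(i,g), deriv(g,h)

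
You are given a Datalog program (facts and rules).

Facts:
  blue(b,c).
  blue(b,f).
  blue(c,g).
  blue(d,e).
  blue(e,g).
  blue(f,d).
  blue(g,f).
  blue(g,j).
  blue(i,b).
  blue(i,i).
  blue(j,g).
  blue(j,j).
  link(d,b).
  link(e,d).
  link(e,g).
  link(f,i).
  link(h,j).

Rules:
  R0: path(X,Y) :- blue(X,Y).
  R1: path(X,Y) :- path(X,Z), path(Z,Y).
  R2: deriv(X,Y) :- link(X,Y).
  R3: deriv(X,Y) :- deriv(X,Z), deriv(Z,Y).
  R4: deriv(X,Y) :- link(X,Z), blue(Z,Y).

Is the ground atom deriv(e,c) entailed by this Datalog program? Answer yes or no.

round 1: derive deriv(d,b) via R2 from link(d,b)
round 1: derive deriv(e,d) via R2 from link(e,d)
round 1: derive deriv(e,g) via R2 from link(e,g)
round 1: derive deriv(f,i) via R2 from link(f,i)
round 1: derive deriv(h,j) via R2 from link(h,j)
round 1: derive deriv(d,c) via R4 from link(d,b), blue(b,c)
round 1: derive deriv(d,f) via R4 from link(d,b), blue(b,f)
round 1: derive deriv(e,e) via R4 from link(e,d), blue(d,e)
round 1: derive deriv(e,f) via R4 from link(e,g), blue(g,f)
round 1: derive deriv(e,j) via R4 from link(e,g), blue(g,j)
round 1: derive deriv(f,b) via R4 from link(f,i), blue(i,b)
round 1: derive deriv(h,g) via R4 from link(h,j), blue(j,g)
round 2: derive deriv(d,i) via R3 from deriv(d,f), deriv(f,i)
round 2: derive deriv(e,b) via R3 from deriv(e,d), deriv(d,b)
round 2: derive deriv(e,c) via R3 from deriv(e,d), deriv(d,c)
round 2: derive deriv(e,i) via R3 from deriv(e,f), deriv(f,i)

yes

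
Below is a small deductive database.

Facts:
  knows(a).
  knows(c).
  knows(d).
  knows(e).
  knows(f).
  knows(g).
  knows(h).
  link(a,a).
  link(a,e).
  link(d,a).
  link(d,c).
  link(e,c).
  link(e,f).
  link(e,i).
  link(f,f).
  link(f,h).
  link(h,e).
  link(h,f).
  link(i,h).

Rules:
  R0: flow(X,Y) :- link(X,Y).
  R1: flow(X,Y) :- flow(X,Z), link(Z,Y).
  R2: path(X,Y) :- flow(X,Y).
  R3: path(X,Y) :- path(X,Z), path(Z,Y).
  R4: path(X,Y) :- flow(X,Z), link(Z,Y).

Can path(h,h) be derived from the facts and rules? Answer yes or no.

yes

round 1: derive flow(a,a) via R0 from link(a,a)
round 1: derive flow(a,e) via R0 from link(a,e)
round 1: derive flow(d,a) via R0 from link(d,a)
round 1: derive flow(d,c) via R0 from link(d,c)
round 1: derive flow(e,c) via R0 from link(e,c)
round 1: derive flow(e,f) via R0 from link(e,f)
round 1: derive flow(e,i) via R0 from link(e,i)
round 1: derive flow(f,f) via R0 from link(f,f)
round 1: derive flow(f,h) via R0 from link(f,h)
round 1: derive flow(h,e) via R0 from link(h,e)
round 1: derive flow(h,f) via R0 from link(h,f)
round 1: derive flow(i,h) via R0 from link(i,h)
round 2: derive flow(a,c) via R1 from flow(a,e), link(e,c)
round 2: derive flow(a,f) via R1 from flow(a,e), link(e,f)
round 2: derive flow(a,i) via R1 from flow(a,e), link(e,i)
round 2: derive flow(d,e) via R1 from flow(d,a), link(a,e)
round 2: derive flow(e,h) via R1 from flow(e,f), link(f,h)
round 2: derive flow(f,e) via R1 from flow(f,h), link(h,e)
round 2: derive flow(h,c) via R1 from flow(h,e), link(e,c)
round 2: derive flow(h,h) via R1 from flow(h,f), link(f,h)
round 2: derive flow(h,i) via R1 from flow(h,e), link(e,i)
round 2: derive flow(i,e) via R1 from flow(i,h), link(h,e)
round 2: derive flow(i,f) via R1 from flow(i,h), link(h,f)
round 2: derive path(a,a) via R2 from flow(a,a)
round 2: derive path(a,e) via R2 from flow(a,e)
round 2: derive path(d,a) via R2 from flow(d,a)
round 2: derive path(d,c) via R2 from flow(d,c)
round 2: derive path(e,c) via R2 from flow(e,c)
round 2: derive path(e,f) via R2 from flow(e,f)
round 2: derive path(e,i) via R2 from flow(e,i)
round 2: derive path(f,f) via R2 from flow(f,f)
round 2: derive path(f,h) via R2 from flow(f,h)
round 2: derive path(h,e) via R2 from flow(h,e)
round 2: derive path(h,f) via R2 from flow(h,f)
round 2: derive path(i,h) via R2 from flow(i,h)
round 2: derive path(a,c) via R4 from flow(a,e), link(e,c)
round 2: derive path(a,f) via R4 from flow(a,e), link(e,f)
round 2: derive path(a,i) via R4 from flow(a,e), link(e,i)
round 2: derive path(d,e) via R4 from flow(d,a), link(a,e)
round 2: derive path(e,h) via R4 from flow(e,f), link(f,h)
round 2: derive path(f,e) via R4 from flow(f,h), link(h,e)
round 2: derive path(h,c) via R4 from flow(h,e), link(e,c)
round 2: derive path(h,h) via R4 from flow(h,f), link(f,h)
round 2: derive path(h,i) via R4 from flow(h,e), link(e,i)
round 2: derive path(i,e) via R4 from flow(i,h), link(h,e)
round 2: derive path(i,f) via R4 from flow(i,h), link(h,f)
round 3: derive flow(a,h) via R1 from flow(a,f), link(f,h)
round 3: derive flow(d,f) via R1 from flow(d,e), link(e,f)
round 3: derive flow(d,i) via R1 from flow(d,e), link(e,i)
round 3: derive flow(e,e) via R1 from flow(e,h), link(h,e)
round 3: derive flow(f,c) via R1 from flow(f,e), link(e,c)
round 3: derive flow(f,i) via R1 from flow(f,e), link(e,i)
round 3: derive flow(i,c) via R1 from flow(i,e), link(e,c)
round 3: derive flow(i,i) via R1 from flow(i,e), link(e,i)
round 3: derive path(a,h) via R3 from path(a,e), path(e,h)
round 3: derive path(d,f) via R3 from path(d,a), path(a,f)
round 3: derive path(d,h) via R3 from path(d,e), path(e,h)
round 3: derive path(d,i) via R3 from path(d,a), path(a,i)
round 3: derive path(e,e) via R3 from path(e,f), path(f,e)
round 3: derive path(f,c) via R3 from path(f,e), path(e,c)
round 3: derive path(f,i) via R3 from path(f,e), path(e,i)
round 3: derive path(i,c) via R3 from path(i,e), path(e,c)
round 3: derive path(i,i) via R3 from path(i,e), path(e,i)
round 4: derive flow(d,h) via R1 from flow(d,f), link(f,h)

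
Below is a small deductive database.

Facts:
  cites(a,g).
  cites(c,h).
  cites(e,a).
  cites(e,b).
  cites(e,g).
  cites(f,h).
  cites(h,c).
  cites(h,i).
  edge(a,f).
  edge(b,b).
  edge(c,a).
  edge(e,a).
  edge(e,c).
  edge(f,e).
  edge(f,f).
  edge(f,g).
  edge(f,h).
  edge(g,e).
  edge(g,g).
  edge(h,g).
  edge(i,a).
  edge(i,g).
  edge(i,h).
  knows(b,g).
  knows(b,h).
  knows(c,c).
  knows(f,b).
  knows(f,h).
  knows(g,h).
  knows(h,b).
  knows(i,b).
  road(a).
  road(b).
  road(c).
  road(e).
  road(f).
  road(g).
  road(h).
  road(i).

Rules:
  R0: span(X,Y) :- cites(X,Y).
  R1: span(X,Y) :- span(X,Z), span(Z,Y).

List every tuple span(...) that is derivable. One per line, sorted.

span(a,g)
span(c,c)
span(c,h)
span(c,i)
span(e,a)
span(e,b)
span(e,g)
span(f,c)
span(f,h)
span(f,i)
span(h,c)
span(h,h)
span(h,i)

round 1: derive span(a,g) via R0 from cites(a,g)
round 1: derive span(c,h) via R0 from cites(c,h)
round 1: derive span(e,a) via R0 from cites(e,a)
round 1: derive span(e,b) via R0 from cites(e,b)
round 1: derive span(e,g) via R0 from cites(e,g)
round 1: derive span(f,h) via R0 from cites(f,h)
round 1: derive span(h,c) via R0 from cites(h,c)
round 1: derive span(h,i) via R0 from cites(h,i)
round 2: derive span(c,c) via R1 from span(c,h), span(h,c)
round 2: derive span(c,i) via R1 from span(c,h), span(h,i)
round 2: derive span(f,c) via R1 from span(f,h), span(h,c)
round 2: derive span(f,i) via R1 from span(f,h), span(h,i)
round 2: derive span(h,h) via R1 from span(h,c), span(c,h)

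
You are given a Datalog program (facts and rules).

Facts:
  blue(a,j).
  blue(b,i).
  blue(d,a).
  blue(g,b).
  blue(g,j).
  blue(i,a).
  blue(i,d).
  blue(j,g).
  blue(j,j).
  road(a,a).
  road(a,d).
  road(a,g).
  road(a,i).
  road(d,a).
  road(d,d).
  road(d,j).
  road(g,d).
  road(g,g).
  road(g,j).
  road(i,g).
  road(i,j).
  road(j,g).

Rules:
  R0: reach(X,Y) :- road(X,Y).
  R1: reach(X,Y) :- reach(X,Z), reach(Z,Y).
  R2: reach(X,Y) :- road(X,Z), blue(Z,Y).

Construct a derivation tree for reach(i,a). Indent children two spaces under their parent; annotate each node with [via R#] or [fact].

round 1: derive reach(a,a) via R0 from road(a,a)
round 1: derive reach(a,d) via R0 from road(a,d)
round 1: derive reach(a,g) via R0 from road(a,g)
round 1: derive reach(a,i) via R0 from road(a,i)
round 1: derive reach(d,a) via R0 from road(d,a)
round 1: derive reach(d,d) via R0 from road(d,d)
round 1: derive reach(d,j) via R0 from road(d,j)
round 1: derive reach(g,d) via R0 from road(g,d)
round 1: derive reach(g,g) via R0 from road(g,g)
round 1: derive reach(g,j) via R0 from road(g,j)
round 1: derive reach(i,g) via R0 from road(i,g)
round 1: derive reach(i,j) via R0 from road(i,j)
round 1: derive reach(j,g) via R0 from road(j,g)
round 1: derive reach(a,b) via R2 from road(a,g), blue(g,b)
round 1: derive reach(a,j) via R2 from road(a,a), blue(a,j)
round 1: derive reach(d,g) via R2 from road(d,j), blue(j,g)
round 1: derive reach(g,a) via R2 from road(g,d), blue(d,a)
round 1: derive reach(g,b) via R2 from road(g,g), blue(g,b)
round 1: derive reach(i,b) via R2 from road(i,g), blue(g,b)
round 1: derive reach(j,b) via R2 from road(j,g), blue(g,b)
round 1: derive reach(j,j) via R2 from road(j,g), blue(g,j)
round 2: derive reach(d,b) via R1 from reach(d,a), reach(a,b)
round 2: derive reach(d,i) via R1 from reach(d,a), reach(a,i)
round 2: derive reach(g,i) via R1 from reach(g,a), reach(a,i)
round 2: derive reach(i,a) via R1 from reach(i,g), reach(g,a)
round 2: derive reach(i,d) via R1 from reach(i,g), reach(g,d)
round 2: derive reach(j,a) via R1 from reach(j,g), reach(g,a)
round 2: derive reach(j,d) via R1 from reach(j,g), reach(g,d)
round 3: derive reach(i,i) via R1 from reach(i,a), reach(a,i)
round 3: derive reach(j,i) via R1 from reach(j,a), reach(a,i)

reach(i,a)  [via R1]
  reach(i,g)  [via R0]
    road(i,g)  [fact]
  reach(g,a)  [via R2]
    road(g,d)  [fact]
    blue(d,a)  [fact]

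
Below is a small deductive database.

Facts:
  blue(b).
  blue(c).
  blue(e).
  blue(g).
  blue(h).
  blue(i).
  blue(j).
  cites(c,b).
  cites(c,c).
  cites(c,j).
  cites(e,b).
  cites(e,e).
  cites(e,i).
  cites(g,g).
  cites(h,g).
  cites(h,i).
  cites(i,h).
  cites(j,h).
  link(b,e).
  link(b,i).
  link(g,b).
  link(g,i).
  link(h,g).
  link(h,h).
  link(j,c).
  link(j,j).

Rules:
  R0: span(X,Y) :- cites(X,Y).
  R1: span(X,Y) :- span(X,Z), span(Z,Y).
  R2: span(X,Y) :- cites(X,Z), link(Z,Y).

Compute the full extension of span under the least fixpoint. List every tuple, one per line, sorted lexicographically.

round 1: derive span(c,b) via R0 from cites(c,b)
round 1: derive span(c,c) via R0 from cites(c,c)
round 1: derive span(c,j) via R0 from cites(c,j)
round 1: derive span(e,b) via R0 from cites(e,b)
round 1: derive span(e,e) via R0 from cites(e,e)
round 1: derive span(e,i) via R0 from cites(e,i)
round 1: derive span(g,g) via R0 from cites(g,g)
round 1: derive span(h,g) via R0 from cites(h,g)
round 1: derive span(h,i) via R0 from cites(h,i)
round 1: derive span(i,h) via R0 from cites(i,h)
round 1: derive span(j,h) via R0 from cites(j,h)
round 1: derive span(c,e) via R2 from cites(c,b), link(b,e)
round 1: derive span(c,i) via R2 from cites(c,b), link(b,i)
round 1: derive span(g,b) via R2 from cites(g,g), link(g,b)
round 1: derive span(g,i) via R2 from cites(g,g), link(g,i)
round 1: derive span(h,b) via R2 from cites(h,g), link(g,b)
round 1: derive span(i,g) via R2 from cites(i,h), link(h,g)
round 1: derive span(j,g) via R2 from cites(j,h), link(h,g)
round 2: derive span(c,g) via R1 from span(c,i), span(i,g)
round 2: derive span(c,h) via R1 from span(c,i), span(i,h)
round 2: derive span(e,g) via R1 from span(e,i), span(i,g)
round 2: derive span(e,h) via R1 from span(e,i), span(i,h)
round 2: derive span(g,h) via R1 from span(g,i), span(i,h)
round 2: derive span(h,h) via R1 from span(h,i), span(i,h)
round 2: derive span(i,b) via R1 from span(i,g), span(g,b)
round 2: derive span(i,i) via R1 from span(i,g), span(g,i)
round 2: derive span(j,b) via R1 from span(j,g), span(g,b)
round 2: derive span(j,i) via R1 from span(j,g), span(g,i)

span(c,b)
span(c,c)
span(c,e)
span(c,g)
span(c,h)
span(c,i)
span(c,j)
span(e,b)
span(e,e)
span(e,g)
span(e,h)
span(e,i)
span(g,b)
span(g,g)
span(g,h)
span(g,i)
span(h,b)
span(h,g)
span(h,h)
span(h,i)
span(i,b)
span(i,g)
span(i,h)
span(i,i)
span(j,b)
span(j,g)
span(j,h)
span(j,i)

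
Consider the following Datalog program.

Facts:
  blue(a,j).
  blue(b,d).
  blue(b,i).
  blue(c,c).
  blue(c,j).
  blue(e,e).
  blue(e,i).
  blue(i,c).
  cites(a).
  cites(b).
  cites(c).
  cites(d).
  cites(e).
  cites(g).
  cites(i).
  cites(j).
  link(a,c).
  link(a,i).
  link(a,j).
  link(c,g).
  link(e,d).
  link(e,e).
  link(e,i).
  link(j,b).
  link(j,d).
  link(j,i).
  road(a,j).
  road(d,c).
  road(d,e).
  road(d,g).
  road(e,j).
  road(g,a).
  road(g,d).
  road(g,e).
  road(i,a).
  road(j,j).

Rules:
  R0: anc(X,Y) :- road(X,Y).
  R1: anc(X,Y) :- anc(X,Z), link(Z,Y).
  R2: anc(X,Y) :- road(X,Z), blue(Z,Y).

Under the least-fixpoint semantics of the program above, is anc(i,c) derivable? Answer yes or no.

yes

round 1: derive anc(a,j) via R0 from road(a,j)
round 1: derive anc(d,c) via R0 from road(d,c)
round 1: derive anc(d,e) via R0 from road(d,e)
round 1: derive anc(d,g) via R0 from road(d,g)
round 1: derive anc(e,j) via R0 from road(e,j)
round 1: derive anc(g,a) via R0 from road(g,a)
round 1: derive anc(g,d) via R0 from road(g,d)
round 1: derive anc(g,e) via R0 from road(g,e)
round 1: derive anc(i,a) via R0 from road(i,a)
round 1: derive anc(j,j) via R0 from road(j,j)
round 1: derive anc(d,i) via R2 from road(d,e), blue(e,i)
round 1: derive anc(d,j) via R2 from road(d,c), blue(c,j)
round 1: derive anc(g,i) via R2 from road(g,e), blue(e,i)
round 1: derive anc(g,j) via R2 from road(g,a), blue(a,j)
round 1: derive anc(i,j) via R2 from road(i,a), blue(a,j)
round 2: derive anc(a,b) via R1 from anc(a,j), link(j,b)
round 2: derive anc(a,d) via R1 from anc(a,j), link(j,d)
round 2: derive anc(a,i) via R1 from anc(a,j), link(j,i)
round 2: derive anc(d,b) via R1 from anc(d,j), link(j,b)
round 2: derive anc(d,d) via R1 from anc(d,e), link(e,d)
round 2: derive anc(e,b) via R1 from anc(e,j), link(j,b)
round 2: derive anc(e,d) via R1 from anc(e,j), link(j,d)
round 2: derive anc(e,i) via R1 from anc(e,j), link(j,i)
round 2: derive anc(g,b) via R1 from anc(g,j), link(j,b)
round 2: derive anc(g,c) via R1 from anc(g,a), link(a,c)
round 2: derive anc(i,b) via R1 from anc(i,j), link(j,b)
round 2: derive anc(i,c) via R1 from anc(i,a), link(a,c)
round 2: derive anc(i,d) via R1 from anc(i,j), link(j,d)
round 2: derive anc(i,i) via R1 from anc(i,a), link(a,i)
round 2: derive anc(j,b) via R1 from anc(j,j), link(j,b)
round 2: derive anc(j,d) via R1 from anc(j,j), link(j,d)
round 2: derive anc(j,i) via R1 from anc(j,j), link(j,i)
round 3: derive anc(g,g) via R1 from anc(g,c), link(c,g)
round 3: derive anc(i,g) via R1 from anc(i,c), link(c,g)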